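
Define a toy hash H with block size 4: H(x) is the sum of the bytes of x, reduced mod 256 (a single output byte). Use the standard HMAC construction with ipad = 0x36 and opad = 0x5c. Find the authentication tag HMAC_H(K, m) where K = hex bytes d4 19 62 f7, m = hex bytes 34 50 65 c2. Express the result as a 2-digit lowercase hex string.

87

Key hex bytes d4 19 62 f7 is exactly B = 4 bytes: K' = d4 19 62 f7.
K' ⊕ ipad = e2 2f 54 c1.  K' ⊕ opad = 88 45 3e ab.
Inner input = (K'⊕ipad) ∥ m = e2 2f 54 c1 ∥ 34 50 65 c2.
Inner hash: sum = 226+47+84+193+52+80+101+194 = 977; mod 256 = 209 → d1.
Outer input = (K'⊕opad) ∥ inner = 88 45 3e ab ∥ d1.
Outer hash (tag): sum = 136+69+62+171+209 = 647; mod 256 = 135 → 87.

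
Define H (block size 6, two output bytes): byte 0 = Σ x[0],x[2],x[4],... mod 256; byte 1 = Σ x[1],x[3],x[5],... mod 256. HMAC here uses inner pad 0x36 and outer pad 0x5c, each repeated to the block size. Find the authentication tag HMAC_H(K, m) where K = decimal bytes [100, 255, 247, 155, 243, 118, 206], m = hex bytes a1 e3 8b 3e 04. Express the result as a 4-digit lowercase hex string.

beb7

Key decimal bytes [100, 255, 247, 155, 243, 118, 206] = 64 ff f7 9b f3 76 ce is 7 bytes > B = 6, so hash it first: H(key) = 1c 10, then zero-pad to 6 bytes: K' = 1c 10 00 00 00 00.
K' ⊕ ipad = 2a 26 36 36 36 36.  K' ⊕ opad = 40 4c 5c 5c 5c 5c.
Inner input = (K'⊕ipad) ∥ m = 2a 26 36 36 36 36 ∥ a1 e3 8b 3e 04.
Inner hash: even-index sum = 454 mod 256 = 198; odd-index sum = 435 mod 256 = 179 → c6 b3.
Outer input = (K'⊕opad) ∥ inner = 40 4c 5c 5c 5c 5c ∥ c6 b3.
Outer hash (tag): even-index sum = 446 mod 256 = 190; odd-index sum = 439 mod 256 = 183 → be b7.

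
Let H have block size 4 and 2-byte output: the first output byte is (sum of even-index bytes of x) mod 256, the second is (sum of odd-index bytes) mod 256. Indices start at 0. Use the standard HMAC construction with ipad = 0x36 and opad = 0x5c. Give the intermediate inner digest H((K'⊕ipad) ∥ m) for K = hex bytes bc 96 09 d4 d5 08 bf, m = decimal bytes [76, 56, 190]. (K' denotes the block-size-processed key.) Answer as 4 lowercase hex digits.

Key hex bytes bc 96 09 d4 d5 08 bf is 7 bytes > B = 4, so hash it first: H(key) = 59 72, then zero-pad to 4 bytes: K' = 59 72 00 00.
K' ⊕ ipad = 6f 44 36 36.
Inner input = 6f 44 36 36 ∥ 4c 38 be.
Inner hash: even-index sum = 431 mod 256 = 175; odd-index sum = 178 mod 256 = 178 → af b2.

afb2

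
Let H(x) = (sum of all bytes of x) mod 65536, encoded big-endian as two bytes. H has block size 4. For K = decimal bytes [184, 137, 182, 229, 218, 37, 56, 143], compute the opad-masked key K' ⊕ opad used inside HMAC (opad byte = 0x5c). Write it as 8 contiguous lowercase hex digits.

58fe5c5c

Key decimal bytes [184, 137, 182, 229, 218, 37, 56, 143] = b8 89 b6 e5 da 25 38 8f is 8 bytes > B = 4, so hash it first: H(key) = 04 a2, then zero-pad to 4 bytes: K' = 04 a2 00 00.
XOR each byte with 0x5c: 04⊕5c=58, a2⊕5c=fe, 00⊕5c=5c, 00⊕5c=5c.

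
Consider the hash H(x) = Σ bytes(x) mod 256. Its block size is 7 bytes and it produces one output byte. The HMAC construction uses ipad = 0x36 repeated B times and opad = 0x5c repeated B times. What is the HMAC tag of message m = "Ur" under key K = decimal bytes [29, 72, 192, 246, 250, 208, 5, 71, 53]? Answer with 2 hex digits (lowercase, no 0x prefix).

bd

Key decimal bytes [29, 72, 192, 246, 250, 208, 5, 71, 53] = 1d 48 c0 f6 fa d0 05 47 35 is 9 bytes > B = 7, so hash it first: H(key) = 66, then zero-pad to 7 bytes: K' = 66 00 00 00 00 00 00.
K' ⊕ ipad = 50 36 36 36 36 36 36.  K' ⊕ opad = 3a 5c 5c 5c 5c 5c 5c.
Inner input = (K'⊕ipad) ∥ m = 50 36 36 36 36 36 36 ∥ 55 72.
Inner hash: sum = 80+54+54+54+54+54+54+85+114 = 603; mod 256 = 91 → 5b.
Outer input = (K'⊕opad) ∥ inner = 3a 5c 5c 5c 5c 5c 5c ∥ 5b.
Outer hash (tag): sum = 58+92+92+92+92+92+92+91 = 701; mod 256 = 189 → bd.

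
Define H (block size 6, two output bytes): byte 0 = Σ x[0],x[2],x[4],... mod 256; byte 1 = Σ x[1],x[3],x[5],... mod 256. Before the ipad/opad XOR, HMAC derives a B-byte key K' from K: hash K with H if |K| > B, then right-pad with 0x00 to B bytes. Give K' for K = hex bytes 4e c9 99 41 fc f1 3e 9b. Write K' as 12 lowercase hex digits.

219600000000

|K| = 8 > B = 6, so first hash the key.
H(K): even-index sum = 545 mod 256 = 33; odd-index sum = 662 mod 256 = 150 → 21 96.
Zero-pad H(K) = 21 96 to 6 bytes: K' = 21 96 00 00 00 00.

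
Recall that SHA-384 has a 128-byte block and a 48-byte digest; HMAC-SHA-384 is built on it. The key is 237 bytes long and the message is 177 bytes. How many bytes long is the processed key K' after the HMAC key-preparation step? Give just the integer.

Key is 237 > 128 bytes, so it is hashed to 48 bytes then zero-padded to 128: |K'| = 128.

128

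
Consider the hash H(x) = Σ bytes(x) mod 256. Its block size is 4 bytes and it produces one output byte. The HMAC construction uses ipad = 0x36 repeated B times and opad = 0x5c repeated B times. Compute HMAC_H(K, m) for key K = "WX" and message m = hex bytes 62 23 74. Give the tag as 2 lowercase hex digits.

fb

Key "WX" = 57 58 is 2 bytes ≤ B = 4; zero-pad to 4 bytes: K' = 57 58 00 00.
K' ⊕ ipad = 61 6e 36 36.  K' ⊕ opad = 0b 04 5c 5c.
Inner input = (K'⊕ipad) ∥ m = 61 6e 36 36 ∥ 62 23 74.
Inner hash: sum = 97+110+54+54+98+35+116 = 564; mod 256 = 52 → 34.
Outer input = (K'⊕opad) ∥ inner = 0b 04 5c 5c ∥ 34.
Outer hash (tag): sum = 11+4+92+92+52 = 251 → fb.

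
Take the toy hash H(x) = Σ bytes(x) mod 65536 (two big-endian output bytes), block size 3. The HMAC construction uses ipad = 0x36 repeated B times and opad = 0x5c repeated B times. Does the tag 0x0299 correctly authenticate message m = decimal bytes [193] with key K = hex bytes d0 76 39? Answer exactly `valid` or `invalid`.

invalid

Key hex bytes d0 76 39 is exactly B = 3 bytes: K' = d0 76 39.
K' ⊕ ipad = e6 40 0f; K' ⊕ opad = 8c 2a 65.
Inner hash: sum = 230+64+15+193 = 502 → 01 f6.
Outer hash (recomputed tag): sum = 140+42+101+1+246 = 530 → 02 12.
Recomputed tag = 0212; claimed = 0299 → mismatch.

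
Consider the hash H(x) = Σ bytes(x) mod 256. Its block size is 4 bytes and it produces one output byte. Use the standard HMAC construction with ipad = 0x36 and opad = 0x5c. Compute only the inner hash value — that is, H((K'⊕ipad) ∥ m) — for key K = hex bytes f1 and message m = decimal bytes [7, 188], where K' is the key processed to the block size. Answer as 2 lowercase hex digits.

Key hex bytes f1 is 1 byte ≤ B = 4; zero-pad to 4 bytes: K' = f1 00 00 00.
K' ⊕ ipad = c7 36 36 36.
Inner input = c7 36 36 36 ∥ 07 bc.
Inner hash: sum = 199+54+54+54+7+188 = 556; mod 256 = 44 → 2c.

2c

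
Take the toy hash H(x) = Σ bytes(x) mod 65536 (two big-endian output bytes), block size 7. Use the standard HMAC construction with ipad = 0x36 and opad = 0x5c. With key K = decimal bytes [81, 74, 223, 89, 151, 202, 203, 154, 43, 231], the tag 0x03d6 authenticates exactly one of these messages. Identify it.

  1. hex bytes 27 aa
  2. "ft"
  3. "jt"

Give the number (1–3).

Key decimal bytes [81, 74, 223, 89, 151, 202, 203, 154, 43, 231] = 51 4a df 59 97 ca cb 9a 2b e7 is 10 bytes > B = 7, so hash it first: H(key) = 05 ab, then zero-pad to 7 bytes: K' = 05 ab 00 00 00 00 00.
K' ⊕ ipad = 33 9d 36 36 36 36 36; K' ⊕ opad = 59 f7 5c 5c 5c 5c 5c.
m1: inner = H(33 9d 36 36 36 36 36 27 aa) = 02 af; tag = H(59 f7 5c 5c 5c 5c 5c 02 af) = 03cd
m2: inner = H(33 9d 36 36 36 36 36 66 74) = 02 b8; tag = H(59 f7 5c 5c 5c 5c 5c 02 b8) = 03d6 ← matches
m3: inner = H(33 9d 36 36 36 36 36 6a 74) = 02 bc; tag = H(59 f7 5c 5c 5c 5c 5c 02 bc) = 03da

2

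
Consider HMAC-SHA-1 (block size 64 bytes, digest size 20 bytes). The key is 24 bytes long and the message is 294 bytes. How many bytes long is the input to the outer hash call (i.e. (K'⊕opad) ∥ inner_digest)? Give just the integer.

84

Key is 24 ≤ 64 bytes, zero-padded: |K'| = 64.
Outer input = (K'⊕opad) ∥ H(inner) → 64 + 20 = 84 bytes.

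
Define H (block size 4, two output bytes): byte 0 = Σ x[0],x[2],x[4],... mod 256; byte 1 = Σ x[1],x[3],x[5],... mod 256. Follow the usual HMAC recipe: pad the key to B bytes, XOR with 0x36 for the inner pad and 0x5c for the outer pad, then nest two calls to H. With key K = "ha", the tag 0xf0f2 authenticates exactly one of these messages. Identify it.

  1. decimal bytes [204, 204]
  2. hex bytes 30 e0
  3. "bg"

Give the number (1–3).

Key "ha" = 68 61 is 2 bytes ≤ B = 4; zero-pad to 4 bytes: K' = 68 61 00 00.
K' ⊕ ipad = 5e 57 36 36; K' ⊕ opad = 34 3d 5c 5c.
m1: inner = H(5e 57 36 36 cc cc) = 60 59; tag = H(34 3d 5c 5c 60 59) = f0f2 ← matches
m2: inner = H(5e 57 36 36 30 e0) = c4 6d; tag = H(34 3d 5c 5c c4 6d) = 5406
m3: inner = H(5e 57 36 36 62 67) = f6 f4; tag = H(34 3d 5c 5c f6 f4) = 868d

1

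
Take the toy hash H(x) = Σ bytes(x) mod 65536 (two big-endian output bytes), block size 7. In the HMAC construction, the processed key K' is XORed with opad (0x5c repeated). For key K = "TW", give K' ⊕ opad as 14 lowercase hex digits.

080b5c5c5c5c5c

Key "TW" = 54 57 is 2 bytes ≤ B = 7; zero-pad to 7 bytes: K' = 54 57 00 00 00 00 00.
XOR each byte with 0x5c: 54⊕5c=08, 57⊕5c=0b, 00⊕5c=5c, 00⊕5c=5c, 00⊕5c=5c, 00⊕5c=5c, 00⊕5c=5c.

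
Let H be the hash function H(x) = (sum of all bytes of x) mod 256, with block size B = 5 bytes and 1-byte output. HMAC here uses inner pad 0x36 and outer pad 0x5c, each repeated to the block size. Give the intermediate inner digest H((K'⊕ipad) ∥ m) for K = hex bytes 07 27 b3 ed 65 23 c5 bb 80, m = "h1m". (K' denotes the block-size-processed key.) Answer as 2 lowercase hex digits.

Key hex bytes 07 27 b3 ed 65 23 c5 bb 80 is 9 bytes > B = 5, so hash it first: H(key) = 56, then zero-pad to 5 bytes: K' = 56 00 00 00 00.
K' ⊕ ipad = 60 36 36 36 36.
Inner input = 60 36 36 36 36 ∥ 68 31 6d.
Inner hash: sum = 96+54+54+54+54+104+49+109 = 574; mod 256 = 62 → 3e.

3e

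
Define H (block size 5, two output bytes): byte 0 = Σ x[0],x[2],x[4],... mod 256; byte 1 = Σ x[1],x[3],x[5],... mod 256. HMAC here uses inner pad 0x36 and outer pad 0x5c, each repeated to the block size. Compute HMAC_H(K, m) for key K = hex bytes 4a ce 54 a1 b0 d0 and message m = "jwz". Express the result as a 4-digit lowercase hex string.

Key hex bytes 4a ce 54 a1 b0 d0 is 6 bytes > B = 5, so hash it first: H(key) = 4e 3f, then zero-pad to 5 bytes: K' = 4e 3f 00 00 00.
K' ⊕ ipad = 78 09 36 36 36.  K' ⊕ opad = 12 63 5c 5c 5c.
Inner input = (K'⊕ipad) ∥ m = 78 09 36 36 36 ∥ 6a 77 7a.
Inner hash: even-index sum = 347 mod 256 = 91; odd-index sum = 291 mod 256 = 35 → 5b 23.
Outer input = (K'⊕opad) ∥ inner = 12 63 5c 5c 5c ∥ 5b 23.
Outer hash (tag): even-index sum = 237 mod 256 = 237; odd-index sum = 282 mod 256 = 26 → ed 1a.

ed1a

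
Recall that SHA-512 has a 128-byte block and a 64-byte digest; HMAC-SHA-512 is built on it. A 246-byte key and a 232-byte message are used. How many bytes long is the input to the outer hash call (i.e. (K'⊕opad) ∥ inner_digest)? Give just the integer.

Key is 246 > 128 bytes, so it is hashed to 64 bytes then zero-padded to 128: |K'| = 128.
Outer input = (K'⊕opad) ∥ H(inner) → 128 + 64 = 192 bytes.

192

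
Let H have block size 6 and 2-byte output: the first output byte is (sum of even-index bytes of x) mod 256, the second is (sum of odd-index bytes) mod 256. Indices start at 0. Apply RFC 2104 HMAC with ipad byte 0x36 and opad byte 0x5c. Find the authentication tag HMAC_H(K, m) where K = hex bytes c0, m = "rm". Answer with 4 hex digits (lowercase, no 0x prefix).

Key hex bytes c0 is 1 byte ≤ B = 6; zero-pad to 6 bytes: K' = c0 00 00 00 00 00.
K' ⊕ ipad = f6 36 36 36 36 36.  K' ⊕ opad = 9c 5c 5c 5c 5c 5c.
Inner input = (K'⊕ipad) ∥ m = f6 36 36 36 36 36 ∥ 72 6d.
Inner hash: even-index sum = 468 mod 256 = 212; odd-index sum = 271 mod 256 = 15 → d4 0f.
Outer input = (K'⊕opad) ∥ inner = 9c 5c 5c 5c 5c 5c ∥ d4 0f.
Outer hash (tag): even-index sum = 552 mod 256 = 40; odd-index sum = 291 mod 256 = 35 → 28 23.

2823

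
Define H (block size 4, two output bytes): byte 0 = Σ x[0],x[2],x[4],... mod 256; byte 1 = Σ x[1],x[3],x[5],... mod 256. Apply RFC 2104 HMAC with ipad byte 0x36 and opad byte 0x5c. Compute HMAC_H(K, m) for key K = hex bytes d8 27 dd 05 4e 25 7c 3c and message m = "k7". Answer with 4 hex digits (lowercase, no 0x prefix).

Key hex bytes d8 27 dd 05 4e 25 7c 3c is 8 bytes > B = 4, so hash it first: H(key) = 7f 8d, then zero-pad to 4 bytes: K' = 7f 8d 00 00.
K' ⊕ ipad = 49 bb 36 36.  K' ⊕ opad = 23 d1 5c 5c.
Inner input = (K'⊕ipad) ∥ m = 49 bb 36 36 ∥ 6b 37.
Inner hash: even-index sum = 234 mod 256 = 234; odd-index sum = 296 mod 256 = 40 → ea 28.
Outer input = (K'⊕opad) ∥ inner = 23 d1 5c 5c ∥ ea 28.
Outer hash (tag): even-index sum = 361 mod 256 = 105; odd-index sum = 341 mod 256 = 85 → 69 55.

6955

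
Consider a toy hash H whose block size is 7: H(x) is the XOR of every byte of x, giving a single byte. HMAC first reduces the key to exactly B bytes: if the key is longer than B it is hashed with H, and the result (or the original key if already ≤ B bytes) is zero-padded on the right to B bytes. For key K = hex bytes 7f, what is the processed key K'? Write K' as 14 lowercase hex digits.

7f000000000000

Key hex bytes 7f is 1 byte ≤ B = 7; zero-pad to 7 bytes: K' = 7f 00 00 00 00 00 00.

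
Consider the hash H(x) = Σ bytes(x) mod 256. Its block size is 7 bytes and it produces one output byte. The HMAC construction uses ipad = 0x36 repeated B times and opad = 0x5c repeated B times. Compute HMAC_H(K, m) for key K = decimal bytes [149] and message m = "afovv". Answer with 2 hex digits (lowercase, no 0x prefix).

fa

Key decimal bytes [149] = 95 is 1 byte ≤ B = 7; zero-pad to 7 bytes: K' = 95 00 00 00 00 00 00.
K' ⊕ ipad = a3 36 36 36 36 36 36.  K' ⊕ opad = c9 5c 5c 5c 5c 5c 5c.
Inner input = (K'⊕ipad) ∥ m = a3 36 36 36 36 36 36 ∥ 61 66 6f 76 76.
Inner hash: sum = 163+54+54+54+54+54+54+97+102+111+118+118 = 1033; mod 256 = 9 → 09.
Outer input = (K'⊕opad) ∥ inner = c9 5c 5c 5c 5c 5c 5c ∥ 09.
Outer hash (tag): sum = 201+92+92+92+92+92+92+9 = 762; mod 256 = 250 → fa.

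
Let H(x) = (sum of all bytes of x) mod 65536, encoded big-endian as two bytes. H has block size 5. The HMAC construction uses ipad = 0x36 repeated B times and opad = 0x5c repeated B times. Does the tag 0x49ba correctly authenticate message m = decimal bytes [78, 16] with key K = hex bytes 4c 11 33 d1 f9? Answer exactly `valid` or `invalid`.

Key hex bytes 4c 11 33 d1 f9 is exactly B = 5 bytes: K' = 4c 11 33 d1 f9.
K' ⊕ ipad = 7a 27 05 e7 cf; K' ⊕ opad = 10 4d 6f 8d a5.
Inner hash: sum = 122+39+5+231+207+78+16 = 698 → 02 ba.
Outer hash (recomputed tag): sum = 16+77+111+141+165+2+186 = 698 → 02 ba.
Recomputed tag = 02ba; claimed = 49ba → mismatch.

invalid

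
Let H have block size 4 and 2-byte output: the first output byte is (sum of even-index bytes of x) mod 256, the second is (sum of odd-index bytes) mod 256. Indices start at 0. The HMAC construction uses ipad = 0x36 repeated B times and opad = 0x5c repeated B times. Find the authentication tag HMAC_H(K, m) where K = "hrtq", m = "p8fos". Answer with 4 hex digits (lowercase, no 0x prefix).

Key "hrtq" = 68 72 74 71 is exactly B = 4 bytes: K' = 68 72 74 71.
K' ⊕ ipad = 5e 44 42 47.  K' ⊕ opad = 34 2e 28 2d.
Inner input = (K'⊕ipad) ∥ m = 5e 44 42 47 ∥ 70 38 66 6f 73.
Inner hash: even-index sum = 489 mod 256 = 233; odd-index sum = 306 mod 256 = 50 → e9 32.
Outer input = (K'⊕opad) ∥ inner = 34 2e 28 2d ∥ e9 32.
Outer hash (tag): even-index sum = 325 mod 256 = 69; odd-index sum = 141 mod 256 = 141 → 45 8d.

458d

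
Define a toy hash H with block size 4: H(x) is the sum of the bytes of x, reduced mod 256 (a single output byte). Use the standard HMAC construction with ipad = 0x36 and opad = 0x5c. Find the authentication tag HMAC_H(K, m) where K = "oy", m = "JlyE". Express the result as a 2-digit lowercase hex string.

98

Key "oy" = 6f 79 is 2 bytes ≤ B = 4; zero-pad to 4 bytes: K' = 6f 79 00 00.
K' ⊕ ipad = 59 4f 36 36.  K' ⊕ opad = 33 25 5c 5c.
Inner input = (K'⊕ipad) ∥ m = 59 4f 36 36 ∥ 4a 6c 79 45.
Inner hash: sum = 89+79+54+54+74+108+121+69 = 648; mod 256 = 136 → 88.
Outer input = (K'⊕opad) ∥ inner = 33 25 5c 5c ∥ 88.
Outer hash (tag): sum = 51+37+92+92+136 = 408; mod 256 = 152 → 98.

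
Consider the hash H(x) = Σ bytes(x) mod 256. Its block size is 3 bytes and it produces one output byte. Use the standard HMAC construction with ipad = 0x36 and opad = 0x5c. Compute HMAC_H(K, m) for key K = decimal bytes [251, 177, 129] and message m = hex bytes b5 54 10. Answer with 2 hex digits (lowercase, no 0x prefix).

95

Key decimal bytes [251, 177, 129] = fb b1 81 is exactly B = 3 bytes: K' = fb b1 81.
K' ⊕ ipad = cd 87 b7.  K' ⊕ opad = a7 ed dd.
Inner input = (K'⊕ipad) ∥ m = cd 87 b7 ∥ b5 54 10.
Inner hash: sum = 205+135+183+181+84+16 = 804; mod 256 = 36 → 24.
Outer input = (K'⊕opad) ∥ inner = a7 ed dd ∥ 24.
Outer hash (tag): sum = 167+237+221+36 = 661; mod 256 = 149 → 95.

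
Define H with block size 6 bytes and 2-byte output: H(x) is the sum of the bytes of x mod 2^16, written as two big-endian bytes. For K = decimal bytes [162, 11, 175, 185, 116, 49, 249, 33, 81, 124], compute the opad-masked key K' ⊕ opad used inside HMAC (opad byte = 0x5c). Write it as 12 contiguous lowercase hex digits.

58fd5c5c5c5c

Key decimal bytes [162, 11, 175, 185, 116, 49, 249, 33, 81, 124] = a2 0b af b9 74 31 f9 21 51 7c is 10 bytes > B = 6, so hash it first: H(key) = 04 a1, then zero-pad to 6 bytes: K' = 04 a1 00 00 00 00.
XOR each byte with 0x5c: 04⊕5c=58, a1⊕5c=fd, 00⊕5c=5c, 00⊕5c=5c, 00⊕5c=5c, 00⊕5c=5c.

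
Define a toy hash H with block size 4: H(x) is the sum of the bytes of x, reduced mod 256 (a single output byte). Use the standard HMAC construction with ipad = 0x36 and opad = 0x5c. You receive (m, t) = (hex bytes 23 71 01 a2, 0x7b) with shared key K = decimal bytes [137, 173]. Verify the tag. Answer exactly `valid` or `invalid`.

valid

Key decimal bytes [137, 173] = 89 ad is 2 bytes ≤ B = 4; zero-pad to 4 bytes: K' = 89 ad 00 00.
K' ⊕ ipad = bf 9b 36 36; K' ⊕ opad = d5 f1 5c 5c.
Inner hash: sum = 191+155+54+54+35+113+1+162 = 765; mod 256 = 253 → fd.
Outer hash (recomputed tag): sum = 213+241+92+92+253 = 891; mod 256 = 123 → 7b.
Recomputed tag = 7b; claimed = 7b → match.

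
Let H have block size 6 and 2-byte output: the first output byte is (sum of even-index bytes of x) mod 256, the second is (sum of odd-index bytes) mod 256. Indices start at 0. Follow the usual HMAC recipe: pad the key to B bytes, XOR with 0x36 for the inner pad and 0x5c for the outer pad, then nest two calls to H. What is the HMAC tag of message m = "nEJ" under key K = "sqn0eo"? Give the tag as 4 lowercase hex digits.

Key "sqn0eo" = 73 71 6e 30 65 6f is exactly B = 6 bytes: K' = 73 71 6e 30 65 6f.
K' ⊕ ipad = 45 47 58 06 53 59.  K' ⊕ opad = 2f 2d 32 6c 39 33.
Inner input = (K'⊕ipad) ∥ m = 45 47 58 06 53 59 ∥ 6e 45 4a.
Inner hash: even-index sum = 424 mod 256 = 168; odd-index sum = 235 mod 256 = 235 → a8 eb.
Outer input = (K'⊕opad) ∥ inner = 2f 2d 32 6c 39 33 ∥ a8 eb.
Outer hash (tag): even-index sum = 322 mod 256 = 66; odd-index sum = 439 mod 256 = 183 → 42 b7.

42b7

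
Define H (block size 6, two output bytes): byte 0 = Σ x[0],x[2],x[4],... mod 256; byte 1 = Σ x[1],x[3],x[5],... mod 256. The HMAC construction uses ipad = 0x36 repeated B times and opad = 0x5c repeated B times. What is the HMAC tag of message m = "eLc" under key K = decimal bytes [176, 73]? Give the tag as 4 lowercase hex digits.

Key decimal bytes [176, 73] = b0 49 is 2 bytes ≤ B = 6; zero-pad to 6 bytes: K' = b0 49 00 00 00 00.
K' ⊕ ipad = 86 7f 36 36 36 36.  K' ⊕ opad = ec 15 5c 5c 5c 5c.
Inner input = (K'⊕ipad) ∥ m = 86 7f 36 36 36 36 ∥ 65 4c 63.
Inner hash: even-index sum = 442 mod 256 = 186; odd-index sum = 311 mod 256 = 55 → ba 37.
Outer input = (K'⊕opad) ∥ inner = ec 15 5c 5c 5c 5c ∥ ba 37.
Outer hash (tag): even-index sum = 606 mod 256 = 94; odd-index sum = 260 mod 256 = 4 → 5e 04.

5e04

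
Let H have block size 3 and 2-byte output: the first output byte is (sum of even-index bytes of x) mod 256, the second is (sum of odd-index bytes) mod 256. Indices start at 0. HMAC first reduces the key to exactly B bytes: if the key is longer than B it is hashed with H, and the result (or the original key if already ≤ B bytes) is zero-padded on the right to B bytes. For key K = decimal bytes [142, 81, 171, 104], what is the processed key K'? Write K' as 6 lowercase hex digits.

39b900

|K| = 4 > B = 3, so first hash the key.
H(K): even-index sum = 313 mod 256 = 57; odd-index sum = 185 mod 256 = 185 → 39 b9.
Zero-pad H(K) = 39 b9 to 3 bytes: K' = 39 b9 00.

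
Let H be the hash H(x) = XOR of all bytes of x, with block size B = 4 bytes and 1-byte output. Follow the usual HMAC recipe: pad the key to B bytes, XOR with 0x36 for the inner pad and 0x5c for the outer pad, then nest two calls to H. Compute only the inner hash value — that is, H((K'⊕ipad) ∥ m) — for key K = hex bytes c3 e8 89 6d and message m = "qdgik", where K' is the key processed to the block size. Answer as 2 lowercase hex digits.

Key hex bytes c3 e8 89 6d is exactly B = 4 bytes: K' = c3 e8 89 6d.
K' ⊕ ipad = f5 de bf 5b.
Inner input = f5 de bf 5b ∥ 71 64 67 69 6b.
Inner hash: XOR f5⊕de⊕bf⊕5b⊕71⊕64⊕67⊕69⊕6b = bf.

bf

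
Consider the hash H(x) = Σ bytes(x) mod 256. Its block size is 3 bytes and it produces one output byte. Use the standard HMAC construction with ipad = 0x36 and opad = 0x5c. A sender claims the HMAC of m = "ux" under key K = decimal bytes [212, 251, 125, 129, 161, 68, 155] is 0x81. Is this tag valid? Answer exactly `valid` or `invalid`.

invalid

Key decimal bytes [212, 251, 125, 129, 161, 68, 155] = d4 fb 7d 81 a1 44 9b is 7 bytes > B = 3, so hash it first: H(key) = 4d, then zero-pad to 3 bytes: K' = 4d 00 00.
K' ⊕ ipad = 7b 36 36; K' ⊕ opad = 11 5c 5c.
Inner hash: sum = 123+54+54+117+120 = 468; mod 256 = 212 → d4.
Outer hash (recomputed tag): sum = 17+92+92+212 = 413; mod 256 = 157 → 9d.
Recomputed tag = 9d; claimed = 81 → mismatch.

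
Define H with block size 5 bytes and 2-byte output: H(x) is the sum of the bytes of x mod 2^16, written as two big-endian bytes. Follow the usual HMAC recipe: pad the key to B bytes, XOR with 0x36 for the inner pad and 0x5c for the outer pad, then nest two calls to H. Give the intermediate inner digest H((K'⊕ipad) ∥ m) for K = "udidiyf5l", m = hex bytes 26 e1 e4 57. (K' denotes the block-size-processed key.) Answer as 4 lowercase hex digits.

03d2

Key "udidiyf5l" = 75 64 69 64 69 79 66 35 6c is 9 bytes > B = 5, so hash it first: H(key) = 03 8f, then zero-pad to 5 bytes: K' = 03 8f 00 00 00.
K' ⊕ ipad = 35 b9 36 36 36.
Inner input = 35 b9 36 36 36 ∥ 26 e1 e4 57.
Inner hash: sum = 53+185+54+54+54+38+225+228+87 = 978 → 03 d2.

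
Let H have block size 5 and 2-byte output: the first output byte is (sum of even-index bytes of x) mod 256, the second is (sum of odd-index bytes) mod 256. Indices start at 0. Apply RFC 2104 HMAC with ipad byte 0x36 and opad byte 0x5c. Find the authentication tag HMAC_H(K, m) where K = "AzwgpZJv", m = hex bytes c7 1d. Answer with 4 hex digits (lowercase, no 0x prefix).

6a16

Key "AzwgpZJv" = 41 7a 77 67 70 5a 4a 76 is 8 bytes > B = 5, so hash it first: H(key) = 72 b1, then zero-pad to 5 bytes: K' = 72 b1 00 00 00.
K' ⊕ ipad = 44 87 36 36 36.  K' ⊕ opad = 2e ed 5c 5c 5c.
Inner input = (K'⊕ipad) ∥ m = 44 87 36 36 36 ∥ c7 1d.
Inner hash: even-index sum = 205 mod 256 = 205; odd-index sum = 388 mod 256 = 132 → cd 84.
Outer input = (K'⊕opad) ∥ inner = 2e ed 5c 5c 5c ∥ cd 84.
Outer hash (tag): even-index sum = 362 mod 256 = 106; odd-index sum = 534 mod 256 = 22 → 6a 16.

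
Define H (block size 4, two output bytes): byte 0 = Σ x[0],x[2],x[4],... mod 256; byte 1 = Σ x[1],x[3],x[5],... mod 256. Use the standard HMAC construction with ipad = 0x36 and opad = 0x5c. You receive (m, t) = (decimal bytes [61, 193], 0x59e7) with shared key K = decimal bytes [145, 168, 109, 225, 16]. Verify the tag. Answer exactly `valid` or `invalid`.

valid

Key decimal bytes [145, 168, 109, 225, 16] = 91 a8 6d e1 10 is 5 bytes > B = 4, so hash it first: H(key) = 0e 89, then zero-pad to 4 bytes: K' = 0e 89 00 00.
K' ⊕ ipad = 38 bf 36 36; K' ⊕ opad = 52 d5 5c 5c.
Inner hash: even-index sum = 171 mod 256 = 171; odd-index sum = 438 mod 256 = 182 → ab b6.
Outer hash (recomputed tag): even-index sum = 345 mod 256 = 89; odd-index sum = 487 mod 256 = 231 → 59 e7.
Recomputed tag = 59e7; claimed = 59e7 → match.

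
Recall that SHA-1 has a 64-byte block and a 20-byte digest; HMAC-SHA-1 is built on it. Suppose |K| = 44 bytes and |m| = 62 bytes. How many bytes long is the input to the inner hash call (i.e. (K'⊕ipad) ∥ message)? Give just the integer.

Key is 44 ≤ 64 bytes, zero-padded: |K'| = 64.
Inner input = (K'⊕ipad) ∥ m → 64 + 62 = 126 bytes.

126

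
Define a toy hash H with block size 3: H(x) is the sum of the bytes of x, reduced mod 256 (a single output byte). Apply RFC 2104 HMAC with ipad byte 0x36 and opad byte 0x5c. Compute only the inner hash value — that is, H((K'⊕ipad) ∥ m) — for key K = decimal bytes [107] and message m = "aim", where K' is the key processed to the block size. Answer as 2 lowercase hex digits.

Key decimal bytes [107] = 6b is 1 byte ≤ B = 3; zero-pad to 3 bytes: K' = 6b 00 00.
K' ⊕ ipad = 5d 36 36.
Inner input = 5d 36 36 ∥ 61 69 6d.
Inner hash: sum = 93+54+54+97+105+109 = 512; mod 256 = 0 → 00.

00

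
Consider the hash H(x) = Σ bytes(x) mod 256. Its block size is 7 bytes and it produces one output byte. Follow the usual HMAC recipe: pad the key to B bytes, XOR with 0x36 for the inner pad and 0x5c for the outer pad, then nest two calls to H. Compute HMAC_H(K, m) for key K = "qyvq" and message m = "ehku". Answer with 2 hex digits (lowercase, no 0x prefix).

Key "qyvq" = 71 79 76 71 is 4 bytes ≤ B = 7; zero-pad to 7 bytes: K' = 71 79 76 71 00 00 00.
K' ⊕ ipad = 47 4f 40 47 36 36 36.  K' ⊕ opad = 2d 25 2a 2d 5c 5c 5c.
Inner input = (K'⊕ipad) ∥ m = 47 4f 40 47 36 36 36 ∥ 65 68 6b 75.
Inner hash: sum = 71+79+64+71+54+54+54+101+104+107+117 = 876; mod 256 = 108 → 6c.
Outer input = (K'⊕opad) ∥ inner = 2d 25 2a 2d 5c 5c 5c ∥ 6c.
Outer hash (tag): sum = 45+37+42+45+92+92+92+108 = 553; mod 256 = 41 → 29.

29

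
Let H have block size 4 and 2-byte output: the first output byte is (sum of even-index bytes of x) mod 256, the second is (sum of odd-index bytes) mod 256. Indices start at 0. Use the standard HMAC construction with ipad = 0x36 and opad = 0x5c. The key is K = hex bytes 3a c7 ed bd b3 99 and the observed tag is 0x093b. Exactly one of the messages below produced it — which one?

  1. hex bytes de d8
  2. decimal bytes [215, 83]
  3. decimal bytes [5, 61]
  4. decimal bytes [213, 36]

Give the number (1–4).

3

Key hex bytes 3a c7 ed bd b3 99 is 6 bytes > B = 4, so hash it first: H(key) = da 1d, then zero-pad to 4 bytes: K' = da 1d 00 00.
K' ⊕ ipad = ec 2b 36 36; K' ⊕ opad = 86 41 5c 5c.
m1: inner = H(ec 2b 36 36 de d8) = 00 39; tag = H(86 41 5c 5c 00 39) = e2d6
m2: inner = H(ec 2b 36 36 d7 53) = f9 b4; tag = H(86 41 5c 5c f9 b4) = db51
m3: inner = H(ec 2b 36 36 05 3d) = 27 9e; tag = H(86 41 5c 5c 27 9e) = 093b ← matches
m4: inner = H(ec 2b 36 36 d5 24) = f7 85; tag = H(86 41 5c 5c f7 85) = d922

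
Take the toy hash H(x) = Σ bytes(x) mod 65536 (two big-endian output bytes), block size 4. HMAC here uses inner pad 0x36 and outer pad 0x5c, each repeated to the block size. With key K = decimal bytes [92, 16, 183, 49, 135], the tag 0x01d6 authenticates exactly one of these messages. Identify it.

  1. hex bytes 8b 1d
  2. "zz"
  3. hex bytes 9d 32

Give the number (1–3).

1

Key decimal bytes [92, 16, 183, 49, 135] = 5c 10 b7 31 87 is 5 bytes > B = 4, so hash it first: H(key) = 01 db, then zero-pad to 4 bytes: K' = 01 db 00 00.
K' ⊕ ipad = 37 ed 36 36; K' ⊕ opad = 5d 87 5c 5c.
m1: inner = H(37 ed 36 36 8b 1d) = 02 38; tag = H(5d 87 5c 5c 02 38) = 01d6 ← matches
m2: inner = H(37 ed 36 36 7a 7a) = 02 84; tag = H(5d 87 5c 5c 02 84) = 0222
m3: inner = H(37 ed 36 36 9d 32) = 02 5f; tag = H(5d 87 5c 5c 02 5f) = 01fd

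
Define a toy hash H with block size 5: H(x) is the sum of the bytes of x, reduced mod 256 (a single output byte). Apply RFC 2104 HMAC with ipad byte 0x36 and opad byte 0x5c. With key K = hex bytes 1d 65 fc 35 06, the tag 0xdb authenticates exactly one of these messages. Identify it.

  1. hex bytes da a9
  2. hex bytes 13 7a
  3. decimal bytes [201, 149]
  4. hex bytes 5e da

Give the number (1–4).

1

Key hex bytes 1d 65 fc 35 06 is exactly B = 5 bytes: K' = 1d 65 fc 35 06.
K' ⊕ ipad = 2b 53 ca 03 30; K' ⊕ opad = 41 39 a0 69 5a.
m1: inner = H(2b 53 ca 03 30 da a9) = fe; tag = H(41 39 a0 69 5a fe) = db ← matches
m2: inner = H(2b 53 ca 03 30 13 7a) = 08; tag = H(41 39 a0 69 5a 08) = e5
m3: inner = H(2b 53 ca 03 30 c9 95) = d9; tag = H(41 39 a0 69 5a d9) = b6
m4: inner = H(2b 53 ca 03 30 5e da) = b3; tag = H(41 39 a0 69 5a b3) = 90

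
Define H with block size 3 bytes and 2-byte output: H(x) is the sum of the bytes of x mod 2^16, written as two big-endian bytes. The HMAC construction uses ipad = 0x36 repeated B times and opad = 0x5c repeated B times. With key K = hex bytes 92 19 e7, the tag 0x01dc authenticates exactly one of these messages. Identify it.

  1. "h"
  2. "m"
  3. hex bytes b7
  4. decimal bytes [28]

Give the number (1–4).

1

Key hex bytes 92 19 e7 is exactly B = 3 bytes: K' = 92 19 e7.
K' ⊕ ipad = a4 2f d1; K' ⊕ opad = ce 45 bb.
m1: inner = H(a4 2f d1 68) = 02 0c; tag = H(ce 45 bb 02 0c) = 01dc ← matches
m2: inner = H(a4 2f d1 6d) = 02 11; tag = H(ce 45 bb 02 11) = 01e1
m3: inner = H(a4 2f d1 b7) = 02 5b; tag = H(ce 45 bb 02 5b) = 022b
m4: inner = H(a4 2f d1 1c) = 01 c0; tag = H(ce 45 bb 01 c0) = 028f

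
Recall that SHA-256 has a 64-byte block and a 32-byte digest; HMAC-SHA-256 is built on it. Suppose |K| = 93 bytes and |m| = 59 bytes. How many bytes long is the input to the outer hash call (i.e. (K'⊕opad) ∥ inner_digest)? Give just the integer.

Key is 93 > 64 bytes, so it is hashed to 32 bytes then zero-padded to 64: |K'| = 64.
Outer input = (K'⊕opad) ∥ H(inner) → 64 + 32 = 96 bytes.

96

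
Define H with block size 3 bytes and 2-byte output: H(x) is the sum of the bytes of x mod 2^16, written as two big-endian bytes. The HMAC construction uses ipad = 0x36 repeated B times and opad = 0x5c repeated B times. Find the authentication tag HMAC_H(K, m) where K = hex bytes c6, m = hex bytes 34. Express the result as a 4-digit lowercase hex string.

01e3

Key hex bytes c6 is 1 byte ≤ B = 3; zero-pad to 3 bytes: K' = c6 00 00.
K' ⊕ ipad = f0 36 36.  K' ⊕ opad = 9a 5c 5c.
Inner input = (K'⊕ipad) ∥ m = f0 36 36 ∥ 34.
Inner hash: sum = 240+54+54+52 = 400 → 01 90.
Outer input = (K'⊕opad) ∥ inner = 9a 5c 5c ∥ 01 90.
Outer hash (tag): sum = 154+92+92+1+144 = 483 → 01 e3.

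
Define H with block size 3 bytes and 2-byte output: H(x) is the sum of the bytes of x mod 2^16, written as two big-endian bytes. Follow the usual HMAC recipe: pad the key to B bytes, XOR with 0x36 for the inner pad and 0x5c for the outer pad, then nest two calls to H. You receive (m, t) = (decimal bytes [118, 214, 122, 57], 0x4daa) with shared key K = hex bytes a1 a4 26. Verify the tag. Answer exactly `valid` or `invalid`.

Key hex bytes a1 a4 26 is exactly B = 3 bytes: K' = a1 a4 26.
K' ⊕ ipad = 97 92 10; K' ⊕ opad = fd f8 7a.
Inner hash: sum = 151+146+16+118+214+122+57 = 824 → 03 38.
Outer hash (recomputed tag): sum = 253+248+122+3+56 = 682 → 02 aa.
Recomputed tag = 02aa; claimed = 4daa → mismatch.

invalid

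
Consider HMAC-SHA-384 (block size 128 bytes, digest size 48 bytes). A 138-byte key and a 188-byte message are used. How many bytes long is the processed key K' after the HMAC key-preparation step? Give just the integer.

Key is 138 > 128 bytes, so it is hashed to 48 bytes then zero-padded to 128: |K'| = 128.

128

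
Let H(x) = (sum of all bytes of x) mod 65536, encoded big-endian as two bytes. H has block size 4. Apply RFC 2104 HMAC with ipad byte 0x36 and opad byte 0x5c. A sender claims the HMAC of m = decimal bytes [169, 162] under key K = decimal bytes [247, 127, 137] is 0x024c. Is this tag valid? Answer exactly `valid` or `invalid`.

valid

Key decimal bytes [247, 127, 137] = f7 7f 89 is 3 bytes ≤ B = 4; zero-pad to 4 bytes: K' = f7 7f 89 00.
K' ⊕ ipad = c1 49 bf 36; K' ⊕ opad = ab 23 d5 5c.
Inner hash: sum = 193+73+191+54+169+162 = 842 → 03 4a.
Outer hash (recomputed tag): sum = 171+35+213+92+3+74 = 588 → 02 4c.
Recomputed tag = 024c; claimed = 024c → match.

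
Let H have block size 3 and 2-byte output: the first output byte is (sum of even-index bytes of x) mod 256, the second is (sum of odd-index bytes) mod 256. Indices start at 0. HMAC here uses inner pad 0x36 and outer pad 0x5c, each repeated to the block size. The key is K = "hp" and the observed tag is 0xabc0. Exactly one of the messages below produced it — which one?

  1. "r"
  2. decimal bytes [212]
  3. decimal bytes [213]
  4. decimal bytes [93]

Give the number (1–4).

3

Key "hp" = 68 70 is 2 bytes ≤ B = 3; zero-pad to 3 bytes: K' = 68 70 00.
K' ⊕ ipad = 5e 46 36; K' ⊕ opad = 34 2c 5c.
m1: inner = H(5e 46 36 72) = 94 b8; tag = H(34 2c 5c 94 b8) = 48c0
m2: inner = H(5e 46 36 d4) = 94 1a; tag = H(34 2c 5c 94 1a) = aac0
m3: inner = H(5e 46 36 d5) = 94 1b; tag = H(34 2c 5c 94 1b) = abc0 ← matches
m4: inner = H(5e 46 36 5d) = 94 a3; tag = H(34 2c 5c 94 a3) = 33c0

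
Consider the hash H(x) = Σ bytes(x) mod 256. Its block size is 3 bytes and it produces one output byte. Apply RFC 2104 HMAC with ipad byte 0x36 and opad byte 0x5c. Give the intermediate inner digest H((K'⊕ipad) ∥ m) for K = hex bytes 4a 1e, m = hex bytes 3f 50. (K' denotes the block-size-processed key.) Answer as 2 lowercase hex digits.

69

Key hex bytes 4a 1e is 2 bytes ≤ B = 3; zero-pad to 3 bytes: K' = 4a 1e 00.
K' ⊕ ipad = 7c 28 36.
Inner input = 7c 28 36 ∥ 3f 50.
Inner hash: sum = 124+40+54+63+80 = 361; mod 256 = 105 → 69.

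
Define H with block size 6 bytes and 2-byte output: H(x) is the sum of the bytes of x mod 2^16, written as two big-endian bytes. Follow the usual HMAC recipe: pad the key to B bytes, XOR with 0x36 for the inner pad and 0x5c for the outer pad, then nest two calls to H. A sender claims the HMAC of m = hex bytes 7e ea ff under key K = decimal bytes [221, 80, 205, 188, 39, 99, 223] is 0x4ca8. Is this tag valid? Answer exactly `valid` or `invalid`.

invalid

Key decimal bytes [221, 80, 205, 188, 39, 99, 223] = dd 50 cd bc 27 63 df is 7 bytes > B = 6, so hash it first: H(key) = 04 1f, then zero-pad to 6 bytes: K' = 04 1f 00 00 00 00.
K' ⊕ ipad = 32 29 36 36 36 36; K' ⊕ opad = 58 43 5c 5c 5c 5c.
Inner hash: sum = 50+41+54+54+54+54+126+234+255 = 922 → 03 9a.
Outer hash (recomputed tag): sum = 88+67+92+92+92+92+3+154 = 680 → 02 a8.
Recomputed tag = 02a8; claimed = 4ca8 → mismatch.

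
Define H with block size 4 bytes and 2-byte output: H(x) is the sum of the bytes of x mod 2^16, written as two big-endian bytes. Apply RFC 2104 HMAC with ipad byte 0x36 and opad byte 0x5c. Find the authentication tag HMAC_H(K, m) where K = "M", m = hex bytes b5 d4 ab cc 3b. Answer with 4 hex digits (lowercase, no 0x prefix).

Key "M" = 4d is 1 byte ≤ B = 4; zero-pad to 4 bytes: K' = 4d 00 00 00.
K' ⊕ ipad = 7b 36 36 36.  K' ⊕ opad = 11 5c 5c 5c.
Inner input = (K'⊕ipad) ∥ m = 7b 36 36 36 ∥ b5 d4 ab cc 3b.
Inner hash: sum = 123+54+54+54+181+212+171+204+59 = 1112 → 04 58.
Outer input = (K'⊕opad) ∥ inner = 11 5c 5c 5c ∥ 04 58.
Outer hash (tag): sum = 17+92+92+92+4+88 = 385 → 01 81.

0181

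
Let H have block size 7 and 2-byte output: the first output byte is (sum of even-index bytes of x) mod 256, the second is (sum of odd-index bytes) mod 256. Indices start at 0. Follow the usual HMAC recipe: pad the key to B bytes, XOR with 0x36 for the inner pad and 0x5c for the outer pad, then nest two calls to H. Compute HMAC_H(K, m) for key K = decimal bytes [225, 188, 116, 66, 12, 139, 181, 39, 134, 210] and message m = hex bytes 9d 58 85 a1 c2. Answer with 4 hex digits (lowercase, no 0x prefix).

Key decimal bytes [225, 188, 116, 66, 12, 139, 181, 39, 134, 210] = e1 bc 74 42 0c 8b b5 27 86 d2 is 10 bytes > B = 7, so hash it first: H(key) = 9c 82, then zero-pad to 7 bytes: K' = 9c 82 00 00 00 00 00.
K' ⊕ ipad = aa b4 36 36 36 36 36.  K' ⊕ opad = c0 de 5c 5c 5c 5c 5c.
Inner input = (K'⊕ipad) ∥ m = aa b4 36 36 36 36 36 ∥ 9d 58 85 a1 c2.
Inner hash: even-index sum = 581 mod 256 = 69; odd-index sum = 772 mod 256 = 4 → 45 04.
Outer input = (K'⊕opad) ∥ inner = c0 de 5c 5c 5c 5c 5c ∥ 45 04.
Outer hash (tag): even-index sum = 472 mod 256 = 216; odd-index sum = 475 mod 256 = 219 → d8 db.

d8db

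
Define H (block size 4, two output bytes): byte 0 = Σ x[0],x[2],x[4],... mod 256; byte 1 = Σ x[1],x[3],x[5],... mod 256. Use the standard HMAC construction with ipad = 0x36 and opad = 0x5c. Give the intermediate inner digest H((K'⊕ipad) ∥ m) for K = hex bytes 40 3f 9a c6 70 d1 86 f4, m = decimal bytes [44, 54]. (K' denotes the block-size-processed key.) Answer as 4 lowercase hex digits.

Key hex bytes 40 3f 9a c6 70 d1 86 f4 is 8 bytes > B = 4, so hash it first: H(key) = d0 ca, then zero-pad to 4 bytes: K' = d0 ca 00 00.
K' ⊕ ipad = e6 fc 36 36.
Inner input = e6 fc 36 36 ∥ 2c 36.
Inner hash: even-index sum = 328 mod 256 = 72; odd-index sum = 360 mod 256 = 104 → 48 68.

4868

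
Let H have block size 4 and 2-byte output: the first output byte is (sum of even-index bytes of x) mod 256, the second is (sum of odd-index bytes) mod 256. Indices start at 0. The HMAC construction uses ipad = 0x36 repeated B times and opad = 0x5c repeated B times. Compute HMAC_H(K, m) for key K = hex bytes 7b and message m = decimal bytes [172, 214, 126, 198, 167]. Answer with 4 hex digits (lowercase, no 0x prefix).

Key hex bytes 7b is 1 byte ≤ B = 4; zero-pad to 4 bytes: K' = 7b 00 00 00.
K' ⊕ ipad = 4d 36 36 36.  K' ⊕ opad = 27 5c 5c 5c.
Inner input = (K'⊕ipad) ∥ m = 4d 36 36 36 ∥ ac d6 7e c6 a7.
Inner hash: even-index sum = 596 mod 256 = 84; odd-index sum = 520 mod 256 = 8 → 54 08.
Outer input = (K'⊕opad) ∥ inner = 27 5c 5c 5c ∥ 54 08.
Outer hash (tag): even-index sum = 215 mod 256 = 215; odd-index sum = 192 mod 256 = 192 → d7 c0.

d7c0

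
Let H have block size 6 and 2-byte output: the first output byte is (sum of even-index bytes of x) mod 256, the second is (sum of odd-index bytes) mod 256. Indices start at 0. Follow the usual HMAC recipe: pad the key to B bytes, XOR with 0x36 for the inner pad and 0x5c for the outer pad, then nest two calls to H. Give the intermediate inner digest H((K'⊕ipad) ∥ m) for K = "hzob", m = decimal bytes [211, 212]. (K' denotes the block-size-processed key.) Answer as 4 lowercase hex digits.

Key "hzob" = 68 7a 6f 62 is 4 bytes ≤ B = 6; zero-pad to 6 bytes: K' = 68 7a 6f 62 00 00.
K' ⊕ ipad = 5e 4c 59 54 36 36.
Inner input = 5e 4c 59 54 36 36 ∥ d3 d4.
Inner hash: even-index sum = 448 mod 256 = 192; odd-index sum = 426 mod 256 = 170 → c0 aa.

c0aa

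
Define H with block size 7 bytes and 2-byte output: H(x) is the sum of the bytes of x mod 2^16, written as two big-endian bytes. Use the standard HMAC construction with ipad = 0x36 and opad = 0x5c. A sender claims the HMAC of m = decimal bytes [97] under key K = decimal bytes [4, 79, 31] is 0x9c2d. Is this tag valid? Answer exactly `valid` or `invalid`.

invalid

Key decimal bytes [4, 79, 31] = 04 4f 1f is 3 bytes ≤ B = 7; zero-pad to 7 bytes: K' = 04 4f 1f 00 00 00 00.
K' ⊕ ipad = 32 79 29 36 36 36 36; K' ⊕ opad = 58 13 43 5c 5c 5c 5c.
Inner hash: sum = 50+121+41+54+54+54+54+97 = 525 → 02 0d.
Outer hash (recomputed tag): sum = 88+19+67+92+92+92+92+2+13 = 557 → 02 2d.
Recomputed tag = 022d; claimed = 9c2d → mismatch.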